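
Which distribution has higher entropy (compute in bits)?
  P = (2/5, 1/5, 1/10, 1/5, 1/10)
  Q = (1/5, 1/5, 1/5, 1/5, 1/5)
Q

Computing entropies in bits:
H(P) = 2.1219
H(Q) = 2.3219

Distribution Q has higher entropy.

Intuition: The distribution closer to uniform (more spread out) has higher entropy.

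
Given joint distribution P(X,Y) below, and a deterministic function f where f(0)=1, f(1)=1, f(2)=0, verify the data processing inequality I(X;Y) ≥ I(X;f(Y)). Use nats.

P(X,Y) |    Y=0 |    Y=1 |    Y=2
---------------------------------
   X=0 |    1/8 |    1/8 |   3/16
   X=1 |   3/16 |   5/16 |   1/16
I(X;Y) = 0.0727, I(X;f(Y)) = 0.0673, inequality holds: 0.0727 ≥ 0.0673

Data Processing Inequality: For any Markov chain X → Y → Z, we have I(X;Y) ≥ I(X;Z).

Here Z = f(Y) is a deterministic function of Y, forming X → Y → Z.

Original I(X;Y) = 0.0727 nats

After applying f:
P(X,Z) where Z=f(Y):
- P(X,Z=0) = P(X,Y=2)
- P(X,Z=1) = P(X,Y=0) + P(X,Y=1)

I(X;Z) = I(X;f(Y)) = 0.0673 nats

Verification: 0.0727 ≥ 0.0673 ✓

Information cannot be created by processing; the function f can only lose information about X.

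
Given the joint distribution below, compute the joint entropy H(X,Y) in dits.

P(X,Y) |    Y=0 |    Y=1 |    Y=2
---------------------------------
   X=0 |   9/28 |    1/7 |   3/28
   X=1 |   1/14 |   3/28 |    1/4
0.7194 dits

Joint entropy is H(X,Y) = -Σ_{x,y} p(x,y) log p(x,y).

Summing over all non-zero entries:
H(X,Y) = -[9/28·log_10(9/28) + 1/7·log_10(1/7) + 3/28·log_10(3/28) + 1/14·log_10(1/14) + 3/28·log_10(3/28) + 1/4·log_10(1/4)]
H(X,Y) = 0.7194 dits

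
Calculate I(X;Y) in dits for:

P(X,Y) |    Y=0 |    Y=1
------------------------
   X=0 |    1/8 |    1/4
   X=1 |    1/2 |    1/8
0.0478 dits

Mutual information: I(X;Y) = H(X) + H(Y) - H(X,Y)

Marginals:
P(X) = (3/8, 5/8), H(X) = 0.2873 dits
P(Y) = (5/8, 3/8), H(Y) = 0.2873 dits

Joint entropy: H(X,Y) = 0.5268 dits

I(X;Y) = 0.2873 + 0.2873 - 0.5268 = 0.0478 dits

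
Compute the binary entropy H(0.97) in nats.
0.1347 nats

The binary entropy function is:
H(p) = -p log(p) - (1-p) log(1-p)

H(0.97) = -0.97 × log_e(0.97) - 0.03 × log_e(0.03)
H(0.97) = 0.1347 nats

Note: Binary entropy is maximized at p=0.5 (H=1 bit) and minimized at p=0 or p=1 (H=0).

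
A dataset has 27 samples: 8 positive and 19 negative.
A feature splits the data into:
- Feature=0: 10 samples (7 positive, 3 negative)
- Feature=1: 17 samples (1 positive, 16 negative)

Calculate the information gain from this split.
0.3471 bits

Information Gain = H(Y) - H(Y|Feature)

Before split:
P(positive) = 8/27 = 0.2963
H(Y) = 0.8767 bits

After split:
Feature=0: H = 0.8813 bits (weight = 10/27)
Feature=1: H = 0.3228 bits (weight = 17/27)
H(Y|Feature) = (10/27)×0.8813 + (17/27)×0.3228 = 0.5296 bits

Information Gain = 0.8767 - 0.5296 = 0.3471 bits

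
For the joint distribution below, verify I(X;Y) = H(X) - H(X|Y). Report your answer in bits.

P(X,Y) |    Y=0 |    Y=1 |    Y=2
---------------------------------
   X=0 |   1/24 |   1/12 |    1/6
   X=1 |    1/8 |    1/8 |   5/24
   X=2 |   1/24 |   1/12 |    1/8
I(X;Y) = 0.0174 bits

Mutual information has multiple equivalent forms:
- I(X;Y) = H(X) - H(X|Y)
- I(X;Y) = H(Y) - H(Y|X)
- I(X;Y) = H(X) + H(Y) - H(X,Y)

Computing all quantities:
H(X) = 1.5343, H(Y) = 1.4899, H(X,Y) = 3.0069
H(X|Y) = 1.5169, H(Y|X) = 1.4725

Verification:
H(X) - H(X|Y) = 1.5343 - 1.5169 = 0.0174
H(Y) - H(Y|X) = 1.4899 - 1.4725 = 0.0174
H(X) + H(Y) - H(X,Y) = 1.5343 + 1.4899 - 3.0069 = 0.0174

All forms give I(X;Y) = 0.0174 bits. ✓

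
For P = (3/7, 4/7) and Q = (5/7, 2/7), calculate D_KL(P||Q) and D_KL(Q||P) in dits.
D_KL(P||Q) = 0.0769, D_KL(Q||P) = 0.0725

KL divergence is not symmetric: D_KL(P||Q) ≠ D_KL(Q||P) in general.

D_KL(P||Q) = 0.0769 dits
D_KL(Q||P) = 0.0725 dits

No, they are not equal!

This asymmetry is why KL divergence is not a true distance metric.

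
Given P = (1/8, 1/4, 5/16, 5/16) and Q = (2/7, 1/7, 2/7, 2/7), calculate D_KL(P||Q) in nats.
0.0926 nats

KL divergence: D_KL(P||Q) = Σ p(x) log(p(x)/q(x))

Computing term by term:
  x=0: 1/8 × log_e[(1/8)/(2/7)] = 1/8 × -0.8267 = -0.1033
  x=1: 1/4 × log_e[(1/4)/(1/7)] = 1/4 × 0.5596 = 0.1399
  x=2: 5/16 × log_e[(5/16)/(2/7)] = 5/16 × 0.0896 = 0.0280
  x=3: 5/16 × log_e[(5/16)/(2/7)] = 5/16 × 0.0896 = 0.0280

D_KL(P||Q) = 0.0926 nats

Note: KL divergence is always non-negative and equals 0 iff P = Q.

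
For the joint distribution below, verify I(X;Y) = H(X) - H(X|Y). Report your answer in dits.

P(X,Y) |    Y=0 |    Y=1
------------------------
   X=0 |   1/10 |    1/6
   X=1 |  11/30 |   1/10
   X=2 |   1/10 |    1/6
I(X;Y) = 0.0386 dits

Mutual information has multiple equivalent forms:
- I(X;Y) = H(X) - H(X|Y)
- I(X;Y) = H(Y) - H(Y|X)
- I(X;Y) = H(X) + H(Y) - H(X,Y)

Computing all quantities:
H(X) = 0.4606, H(Y) = 0.2972, H(X,Y) = 0.7192
H(X|Y) = 0.4220, H(Y|X) = 0.2585

Verification:
H(X) - H(X|Y) = 0.4606 - 0.4220 = 0.0386
H(Y) - H(Y|X) = 0.2972 - 0.2585 = 0.0386
H(X) + H(Y) - H(X,Y) = 0.4606 + 0.2972 - 0.7192 = 0.0386

All forms give I(X;Y) = 0.0386 dits. ✓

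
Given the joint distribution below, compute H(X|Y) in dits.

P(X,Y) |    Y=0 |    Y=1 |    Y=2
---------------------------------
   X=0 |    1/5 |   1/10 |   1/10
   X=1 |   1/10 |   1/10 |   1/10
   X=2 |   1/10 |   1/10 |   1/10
0.4669 dits

Using the chain rule: H(X|Y) = H(X,Y) - H(Y)

First, compute H(X,Y) = 0.9398 dits

Marginal P(Y) = (2/5, 3/10, 3/10)
H(Y) = 0.4729 dits

H(X|Y) = H(X,Y) - H(Y) = 0.9398 - 0.4729 = 0.4669 dits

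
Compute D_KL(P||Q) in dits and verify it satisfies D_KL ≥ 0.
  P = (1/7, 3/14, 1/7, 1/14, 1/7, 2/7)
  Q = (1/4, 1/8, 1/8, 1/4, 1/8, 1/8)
0.0957 dits

KL divergence satisfies the Gibbs inequality: D_KL(P||Q) ≥ 0 for all distributions P, Q.

D_KL(P||Q) = Σ p(x) log(p(x)/q(x))
Term by term:
  x=0: 1/7 × log_10[(1/7)/(1/4)] = -0.0347
  x=1: 3/14 × log_10[(3/14)/(1/8)] = 0.0502
  x=2: 1/7 × log_10[(1/7)/(1/8)] = 0.0083
  x=3: 1/14 × log_10[(1/14)/(1/4)] = -0.0389
  x=4: 1/7 × log_10[(1/7)/(1/8)] = 0.0083
  x=5: 2/7 × log_10[(2/7)/(1/8)] = 0.1026
D_KL(P||Q) = 0.0957 dits

D_KL(P||Q) = 0.0957 ≥ 0 ✓

This non-negativity is a fundamental property: relative entropy cannot be negative because it measures how different Q is from P.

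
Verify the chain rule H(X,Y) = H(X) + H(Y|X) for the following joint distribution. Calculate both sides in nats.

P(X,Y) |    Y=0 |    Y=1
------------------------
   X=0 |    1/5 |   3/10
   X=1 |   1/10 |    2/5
H(X,Y) = 1.2799, H(X) = 0.6931, H(Y|X) = 0.5867 (all in nats)

Chain rule: H(X,Y) = H(X) + H(Y|X)

Left side — joint entropy directly:
H(X,Y) = -Σ p(x,y) log p(x,y) = 1.2799 nats

Right side — compute H(Y|X) from the conditional distributions:
P(X) = (1/2, 1/2), so H(X) = 0.6931 nats
H(Y|X) = Σ_x P(X=x) · H(Y|X=x):
  P(Y|X=0) = (2/5, 3/5), H(Y|X=0) = 0.6730, weight P(X=0) = 1/2
  P(Y|X=1) = (1/5, 4/5), H(Y|X=1) = 0.5004, weight P(X=1) = 1/2
H(Y|X) = 0.5867 nats

H(X) + H(Y|X) = 0.6931 + 0.5867 = 1.2799 nats

Both sides equal 1.2799 nats. ✓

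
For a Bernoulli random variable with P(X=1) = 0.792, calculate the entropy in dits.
0.2221 dits

The binary entropy function is:
H(p) = -p log(p) - (1-p) log(1-p)

H(0.792) = -0.792 × log_10(0.792) - 0.208 × log_10(0.208)
H(0.792) = 0.2221 dits

Note: Binary entropy is maximized at p=0.5 (H=1 bit) and minimized at p=0 or p=1 (H=0).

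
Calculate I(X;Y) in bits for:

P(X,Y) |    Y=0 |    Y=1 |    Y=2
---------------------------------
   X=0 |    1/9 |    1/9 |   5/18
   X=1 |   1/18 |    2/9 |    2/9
0.0453 bits

Mutual information: I(X;Y) = H(X) + H(Y) - H(X,Y)

Marginals:
P(X) = (1/2, 1/2), H(X) = 1.0000 bits
P(Y) = (1/6, 1/3, 1/2), H(Y) = 1.4591 bits

Joint entropy: H(X,Y) = 2.4138 bits

I(X;Y) = 1.0000 + 1.4591 - 2.4138 = 0.0453 bits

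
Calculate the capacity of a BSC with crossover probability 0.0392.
0.7614 bits

For a binary symmetric channel (BSC) with error probability p:
Capacity C = 1 - H(p) bits per symbol

where H(p) = -p log₂(p) - (1-p) log₂(1-p) is the binary entropy function.

H(0.0392) = 0.2386 bits
C = 1 - 0.2386 = 0.7614 bits per symbol

This means we can reliably transmit up to 0.7614 bits of information per channel use.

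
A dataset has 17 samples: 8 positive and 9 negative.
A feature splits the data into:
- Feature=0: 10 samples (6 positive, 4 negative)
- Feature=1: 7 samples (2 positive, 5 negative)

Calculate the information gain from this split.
0.0710 bits

Information Gain = H(Y) - H(Y|Feature)

Before split:
P(positive) = 8/17 = 0.4706
H(Y) = 0.9975 bits

After split:
Feature=0: H = 0.9710 bits (weight = 10/17)
Feature=1: H = 0.8631 bits (weight = 7/17)
H(Y|Feature) = (10/17)×0.9710 + (7/17)×0.8631 = 0.9265 bits

Information Gain = 0.9975 - 0.9265 = 0.0710 bits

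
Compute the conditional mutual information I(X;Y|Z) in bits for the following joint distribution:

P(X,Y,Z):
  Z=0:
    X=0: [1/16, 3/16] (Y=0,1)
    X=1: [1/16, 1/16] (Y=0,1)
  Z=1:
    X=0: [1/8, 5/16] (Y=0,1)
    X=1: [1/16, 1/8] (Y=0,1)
0.0176 bits

Conditional mutual information: I(X;Y|Z) = H(X|Z) + H(Y|Z) - H(X,Y|Z)

H(Z) = 0.9544
H(X,Z) = 1.8496 → H(X|Z) = 0.8952
H(Y,Z) = 1.8496 → H(Y|Z) = 0.8952
H(X,Y,Z) = 2.7272 → H(X,Y|Z) = 1.7728

I(X;Y|Z) = 0.8952 + 0.8952 - 1.7728 = 0.0176 bits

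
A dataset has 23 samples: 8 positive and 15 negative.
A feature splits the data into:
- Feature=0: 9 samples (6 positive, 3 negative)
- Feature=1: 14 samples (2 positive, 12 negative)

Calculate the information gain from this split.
0.2126 bits

Information Gain = H(Y) - H(Y|Feature)

Before split:
P(positive) = 8/23 = 0.3478
H(Y) = 0.9321 bits

After split:
Feature=0: H = 0.9183 bits (weight = 9/23)
Feature=1: H = 0.5917 bits (weight = 14/23)
H(Y|Feature) = (9/23)×0.9183 + (14/23)×0.5917 = 0.7195 bits

Information Gain = 0.9321 - 0.7195 = 0.2126 bits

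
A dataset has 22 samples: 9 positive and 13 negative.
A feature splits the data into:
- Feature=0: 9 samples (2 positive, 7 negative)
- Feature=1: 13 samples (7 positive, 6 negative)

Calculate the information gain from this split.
0.0750 bits

Information Gain = H(Y) - H(Y|Feature)

Before split:
P(positive) = 9/22 = 0.4091
H(Y) = 0.9760 bits

After split:
Feature=0: H = 0.7642 bits (weight = 9/22)
Feature=1: H = 0.9957 bits (weight = 13/22)
H(Y|Feature) = (9/22)×0.7642 + (13/22)×0.9957 = 0.9010 bits

Information Gain = 0.9760 - 0.9010 = 0.0750 bits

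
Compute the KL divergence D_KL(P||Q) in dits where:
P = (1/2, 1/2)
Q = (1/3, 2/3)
0.0256 dits

KL divergence: D_KL(P||Q) = Σ p(x) log(p(x)/q(x))

Computing term by term:
  x=0: 1/2 × log_10[(1/2)/(1/3)] = 1/2 × 0.1761 = 0.0880
  x=1: 1/2 × log_10[(1/2)/(2/3)] = 1/2 × -0.1249 = -0.0625

D_KL(P||Q) = 0.0256 dits

Note: KL divergence is always non-negative and equals 0 iff P = Q.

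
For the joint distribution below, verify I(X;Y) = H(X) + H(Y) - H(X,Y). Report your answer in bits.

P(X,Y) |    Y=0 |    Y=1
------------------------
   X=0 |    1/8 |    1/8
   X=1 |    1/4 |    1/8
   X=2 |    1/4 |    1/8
I(X;Y) = 0.0157 bits

Mutual information has multiple equivalent forms:
- I(X;Y) = H(X) - H(X|Y)
- I(X;Y) = H(Y) - H(Y|X)
- I(X;Y) = H(X) + H(Y) - H(X,Y)

Computing all quantities:
H(X) = 1.5613, H(Y) = 0.9544, H(X,Y) = 2.5000
H(X|Y) = 1.5456, H(Y|X) = 0.9387

Verification:
H(X) - H(X|Y) = 1.5613 - 1.5456 = 0.0157
H(Y) - H(Y|X) = 0.9544 - 0.9387 = 0.0157
H(X) + H(Y) - H(X,Y) = 1.5613 + 0.9544 - 2.5000 = 0.0157

All forms give I(X;Y) = 0.0157 bits. ✓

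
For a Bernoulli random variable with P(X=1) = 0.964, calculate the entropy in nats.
0.1550 nats

The binary entropy function is:
H(p) = -p log(p) - (1-p) log(1-p)

H(0.964) = -0.964 × log_e(0.964) - 0.036 × log_e(0.036)
H(0.964) = 0.1550 nats

Note: Binary entropy is maximized at p=0.5 (H=1 bit) and minimized at p=0 or p=1 (H=0).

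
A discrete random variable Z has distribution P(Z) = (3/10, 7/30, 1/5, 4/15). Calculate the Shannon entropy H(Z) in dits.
0.5972 dits

Shannon entropy is H(X) = -Σ p(x) log p(x).

For P = (3/10, 7/30, 1/5, 4/15):
H = -3/10 × log_10(3/10) -7/30 × log_10(7/30) -1/5 × log_10(1/5) -4/15 × log_10(4/15)
H = 0.5972 dits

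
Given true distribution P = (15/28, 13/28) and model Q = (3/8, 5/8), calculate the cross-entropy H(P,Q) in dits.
0.3230 dits

Cross-entropy: H(P,Q) = -Σ p(x) log q(x)

Alternatively: H(P,Q) = H(P) + D_KL(P||Q)
H(P) = 0.2999 dits
D_KL(P||Q) = 0.0230 dits

H(P,Q) = 0.2999 + 0.0230 = 0.3230 dits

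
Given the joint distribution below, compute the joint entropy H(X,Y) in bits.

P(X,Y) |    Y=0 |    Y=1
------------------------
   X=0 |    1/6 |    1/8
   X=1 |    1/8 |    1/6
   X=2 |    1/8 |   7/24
2.5051 bits

Joint entropy is H(X,Y) = -Σ_{x,y} p(x,y) log p(x,y).

Summing over all non-zero entries:
H(X,Y) = -[1/6·log_2(1/6) + 1/8·log_2(1/8) + 1/8·log_2(1/8) + 1/6·log_2(1/6) + 1/8·log_2(1/8) + 7/24·log_2(7/24)]
H(X,Y) = 2.5051 bits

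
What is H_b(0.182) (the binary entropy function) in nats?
0.4744 nats

The binary entropy function is:
H(p) = -p log(p) - (1-p) log(1-p)

H(0.182) = -0.182 × log_e(0.182) - 0.818 × log_e(0.818)
H(0.182) = 0.4744 nats

Note: Binary entropy is maximized at p=0.5 (H=1 bit) and minimized at p=0 or p=1 (H=0).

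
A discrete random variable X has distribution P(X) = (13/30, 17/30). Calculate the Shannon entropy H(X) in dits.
0.2972 dits

Shannon entropy is H(X) = -Σ p(x) log p(x).

For P = (13/30, 17/30):
H = -13/30 × log_10(13/30) -17/30 × log_10(17/30)
H = 0.2972 dits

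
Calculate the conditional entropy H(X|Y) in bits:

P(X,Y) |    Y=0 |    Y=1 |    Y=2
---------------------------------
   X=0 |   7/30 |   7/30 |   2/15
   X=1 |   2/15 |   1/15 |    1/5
0.8997 bits

Using the chain rule: H(X|Y) = H(X,Y) - H(Y)

First, compute H(X,Y) = 2.4798 bits

Marginal P(Y) = (11/30, 3/10, 1/3)
H(Y) = 1.5801 bits

H(X|Y) = H(X,Y) - H(Y) = 2.4798 - 1.5801 = 0.8997 bits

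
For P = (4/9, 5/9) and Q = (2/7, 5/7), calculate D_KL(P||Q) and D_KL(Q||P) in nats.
D_KL(P||Q) = 0.0568, D_KL(Q||P) = 0.0533

KL divergence is not symmetric: D_KL(P||Q) ≠ D_KL(Q||P) in general.

D_KL(P||Q) = 0.0568 nats
D_KL(Q||P) = 0.0533 nats

No, they are not equal!

This asymmetry is why KL divergence is not a true distance metric.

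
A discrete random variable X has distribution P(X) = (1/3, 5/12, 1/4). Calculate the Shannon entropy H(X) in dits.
0.4680 dits

Shannon entropy is H(X) = -Σ p(x) log p(x).

For P = (1/3, 5/12, 1/4):
H = -1/3 × log_10(1/3) -5/12 × log_10(5/12) -1/4 × log_10(1/4)
H = 0.4680 dits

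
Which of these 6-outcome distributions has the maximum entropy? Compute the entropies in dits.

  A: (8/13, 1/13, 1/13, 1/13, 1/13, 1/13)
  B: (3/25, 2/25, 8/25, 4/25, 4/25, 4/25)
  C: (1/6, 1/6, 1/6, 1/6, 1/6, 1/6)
C

For a discrete distribution over n outcomes, entropy is maximized by the uniform distribution.

Computing entropies:
H(A) = 0.5582 dits
H(B) = 0.7386 dits
H(C) = 0.7782 dits

The uniform distribution (where all probabilities equal 1/6) achieves the maximum entropy of log_10(6) = 0.7782 dits.

Distribution C has the highest entropy.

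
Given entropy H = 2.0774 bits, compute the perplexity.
4.2205

Perplexity is 2^H (or exp(H) for natural log).

H = 2.0774 bits
Perplexity = 2^2.0774 = 4.2205

Interpretation: The model's uncertainty is equivalent to choosing uniformly among 4.2 options.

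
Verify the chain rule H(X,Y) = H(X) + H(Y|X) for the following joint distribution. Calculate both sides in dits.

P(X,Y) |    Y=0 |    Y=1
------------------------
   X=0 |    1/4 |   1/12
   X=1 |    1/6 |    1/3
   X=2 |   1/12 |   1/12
H(X,Y) = 0.7090, H(X) = 0.4392, H(Y|X) = 0.2698 (all in dits)

Chain rule: H(X,Y) = H(X) + H(Y|X)

Left side — joint entropy directly:
H(X,Y) = -Σ p(x,y) log p(x,y) = 0.7090 dits

Right side — compute H(Y|X) from the conditional distributions:
P(X) = (1/3, 1/2, 1/6), so H(X) = 0.4392 dits
H(Y|X) = Σ_x P(X=x) · H(Y|X=x):
  P(Y|X=0) = (3/4, 1/4), H(Y|X=0) = 0.2442, weight P(X=0) = 1/3
  P(Y|X=1) = (1/3, 2/3), H(Y|X=1) = 0.2764, weight P(X=1) = 1/2
  P(Y|X=2) = (1/2, 1/2), H(Y|X=2) = 0.3010, weight P(X=2) = 1/6
H(Y|X) = 0.2698 dits

H(X) + H(Y|X) = 0.4392 + 0.2698 = 0.7090 dits

Both sides equal 0.7090 dits. ✓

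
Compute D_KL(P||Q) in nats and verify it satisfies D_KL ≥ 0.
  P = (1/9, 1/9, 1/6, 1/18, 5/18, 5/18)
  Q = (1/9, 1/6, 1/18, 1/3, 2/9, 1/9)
0.3550 nats

KL divergence satisfies the Gibbs inequality: D_KL(P||Q) ≥ 0 for all distributions P, Q.

D_KL(P||Q) = Σ p(x) log(p(x)/q(x))
Term by term:
  x=0: 1/9 × log_e[(1/9)/(1/9)] = 0.0000
  x=1: 1/9 × log_e[(1/9)/(1/6)] = -0.0451
  x=2: 1/6 × log_e[(1/6)/(1/18)] = 0.1831
  x=3: 1/18 × log_e[(1/18)/(1/3)] = -0.0995
  x=4: 5/18 × log_e[(5/18)/(2/9)] = 0.0620
  x=5: 5/18 × log_e[(5/18)/(1/9)] = 0.2545
D_KL(P||Q) = 0.3550 nats

D_KL(P||Q) = 0.3550 ≥ 0 ✓

This non-negativity is a fundamental property: relative entropy cannot be negative because it measures how different Q is from P.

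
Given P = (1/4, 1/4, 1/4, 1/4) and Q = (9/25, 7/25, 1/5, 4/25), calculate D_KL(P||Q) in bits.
0.0691 bits

KL divergence: D_KL(P||Q) = Σ p(x) log(p(x)/q(x))

Computing term by term:
  x=0: 1/4 × log_2[(1/4)/(9/25)] = 1/4 × -0.5261 = -0.1315
  x=1: 1/4 × log_2[(1/4)/(7/25)] = 1/4 × -0.1635 = -0.0409
  x=2: 1/4 × log_2[(1/4)/(1/5)] = 1/4 × 0.3219 = 0.0805
  x=3: 1/4 × log_2[(1/4)/(4/25)] = 1/4 × 0.6439 = 0.1610

D_KL(P||Q) = 0.0691 bits

Note: KL divergence is always non-negative and equals 0 iff P = Q.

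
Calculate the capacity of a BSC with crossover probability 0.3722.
0.0477 bits

For a binary symmetric channel (BSC) with error probability p:
Capacity C = 1 - H(p) bits per symbol

where H(p) = -p log₂(p) - (1-p) log₂(1-p) is the binary entropy function.

H(0.3722) = 0.9523 bits
C = 1 - 0.9523 = 0.0477 bits per symbol

This means we can reliably transmit up to 0.0477 bits of information per channel use.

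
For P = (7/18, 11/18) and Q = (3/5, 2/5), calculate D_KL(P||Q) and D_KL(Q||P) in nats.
D_KL(P||Q) = 0.0904, D_KL(Q||P) = 0.0907

KL divergence is not symmetric: D_KL(P||Q) ≠ D_KL(Q||P) in general.

D_KL(P||Q) = 0.0904 nats
D_KL(Q||P) = 0.0907 nats

No, they are not equal!

This asymmetry is why KL divergence is not a true distance metric.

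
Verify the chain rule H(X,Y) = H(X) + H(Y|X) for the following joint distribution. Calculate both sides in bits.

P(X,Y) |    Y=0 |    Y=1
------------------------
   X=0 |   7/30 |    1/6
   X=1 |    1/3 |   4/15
H(X,Y) = 1.9575, H(X) = 0.9710, H(Y|X) = 0.9866 (all in bits)

Chain rule: H(X,Y) = H(X) + H(Y|X)

Left side — joint entropy directly:
H(X,Y) = -Σ p(x,y) log p(x,y) = 1.9575 bits

Right side — compute H(Y|X) from the conditional distributions:
P(X) = (2/5, 3/5), so H(X) = 0.9710 bits
H(Y|X) = Σ_x P(X=x) · H(Y|X=x):
  P(Y|X=0) = (7/12, 5/12), H(Y|X=0) = 0.9799, weight P(X=0) = 2/5
  P(Y|X=1) = (5/9, 4/9), H(Y|X=1) = 0.9911, weight P(X=1) = 3/5
H(Y|X) = 0.9866 bits

H(X) + H(Y|X) = 0.9710 + 0.9866 = 1.9575 bits

Both sides equal 1.9575 bits. ✓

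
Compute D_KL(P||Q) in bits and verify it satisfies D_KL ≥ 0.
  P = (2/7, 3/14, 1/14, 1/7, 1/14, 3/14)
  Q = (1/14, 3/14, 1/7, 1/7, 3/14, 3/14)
0.3868 bits

KL divergence satisfies the Gibbs inequality: D_KL(P||Q) ≥ 0 for all distributions P, Q.

D_KL(P||Q) = Σ p(x) log(p(x)/q(x))
Term by term:
  x=0: 2/7 × log_2[(2/7)/(1/14)] = 0.5714
  x=1: 3/14 × log_2[(3/14)/(3/14)] = 0.0000
  x=2: 1/14 × log_2[(1/14)/(1/7)] = -0.0714
  x=3: 1/7 × log_2[(1/7)/(1/7)] = 0.0000
  x=4: 1/14 × log_2[(1/14)/(3/14)] = -0.1132
  x=5: 3/14 × log_2[(3/14)/(3/14)] = 0.0000
D_KL(P||Q) = 0.3868 bits

D_KL(P||Q) = 0.3868 ≥ 0 ✓

This non-negativity is a fundamental property: relative entropy cannot be negative because it measures how different Q is from P.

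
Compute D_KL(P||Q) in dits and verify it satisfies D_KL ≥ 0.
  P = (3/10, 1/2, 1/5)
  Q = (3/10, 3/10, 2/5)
0.0507 dits

KL divergence satisfies the Gibbs inequality: D_KL(P||Q) ≥ 0 for all distributions P, Q.

D_KL(P||Q) = Σ p(x) log(p(x)/q(x))
Term by term:
  x=0: 3/10 × log_10[(3/10)/(3/10)] = 0.0000
  x=1: 1/2 × log_10[(1/2)/(3/10)] = 0.1109
  x=2: 1/5 × log_10[(1/5)/(2/5)] = -0.0602
D_KL(P||Q) = 0.0507 dits

D_KL(P||Q) = 0.0507 ≥ 0 ✓

This non-negativity is a fundamental property: relative entropy cannot be negative because it measures how different Q is from P.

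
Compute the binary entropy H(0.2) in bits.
0.7219 bits

The binary entropy function is:
H(p) = -p log(p) - (1-p) log(1-p)

H(0.2) = -0.2 × log_2(0.2) - 0.8 × log_2(0.8)
H(0.2) = 0.7219 bits

Note: Binary entropy is maximized at p=0.5 (H=1 bit) and minimized at p=0 or p=1 (H=0).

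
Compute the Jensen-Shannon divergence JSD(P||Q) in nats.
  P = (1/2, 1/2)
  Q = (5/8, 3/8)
0.0080 nats

Jensen-Shannon divergence is:
JSD(P||Q) = 0.5 × D_KL(P||M) + 0.5 × D_KL(Q||M)
where M = 0.5 × (P + Q) is the mixture distribution.

M = 0.5 × (1/2, 1/2) + 0.5 × (5/8, 3/8) = (9/16, 7/16)

D_KL(P||M) = 0.0079 nats
D_KL(Q||M) = 0.0080 nats

JSD(P||Q) = 0.5 × 0.0079 + 0.5 × 0.0080 = 0.0080 nats

Unlike KL divergence, JSD is symmetric and bounded: 0 ≤ JSD ≤ log(2).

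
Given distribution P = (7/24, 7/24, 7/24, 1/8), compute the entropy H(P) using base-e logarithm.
1.3381 nats

Shannon entropy is H(X) = -Σ p(x) log p(x).

For P = (7/24, 7/24, 7/24, 1/8):
H = -7/24 × log_e(7/24) -7/24 × log_e(7/24) -7/24 × log_e(7/24) -1/8 × log_e(1/8)
H = 1.3381 nats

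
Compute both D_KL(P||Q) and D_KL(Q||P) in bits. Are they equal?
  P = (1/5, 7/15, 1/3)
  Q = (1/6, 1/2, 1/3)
D_KL(P||Q) = 0.0062, D_KL(Q||P) = 0.0059

KL divergence is not symmetric: D_KL(P||Q) ≠ D_KL(Q||P) in general.

D_KL(P||Q) = 0.0062 bits
D_KL(Q||P) = 0.0059 bits

No, they are not equal!

This asymmetry is why KL divergence is not a true distance metric.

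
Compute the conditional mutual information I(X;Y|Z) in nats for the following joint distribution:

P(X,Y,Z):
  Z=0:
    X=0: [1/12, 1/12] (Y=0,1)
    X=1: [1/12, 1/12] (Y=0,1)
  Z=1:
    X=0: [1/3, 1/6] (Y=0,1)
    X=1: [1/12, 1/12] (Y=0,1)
0.0073 nats

Conditional mutual information: I(X;Y|Z) = H(X|Z) + H(Y|Z) - H(X,Y|Z)

H(Z) = 0.6365
H(X,Z) = 1.2425 → H(X|Z) = 0.6059
H(Y,Z) = 1.3086 → H(Y|Z) = 0.6721
H(X,Y,Z) = 1.9073 → H(X,Y|Z) = 1.2708

I(X;Y|Z) = 0.6059 + 0.6721 - 1.2708 = 0.0073 nats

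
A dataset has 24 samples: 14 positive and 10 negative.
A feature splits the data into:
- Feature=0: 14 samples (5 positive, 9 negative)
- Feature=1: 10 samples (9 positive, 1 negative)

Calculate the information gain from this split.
0.2360 bits

Information Gain = H(Y) - H(Y|Feature)

Before split:
P(positive) = 14/24 = 0.5833
H(Y) = 0.9799 bits

After split:
Feature=0: H = 0.9403 bits (weight = 14/24)
Feature=1: H = 0.4690 bits (weight = 10/24)
H(Y|Feature) = (14/24)×0.9403 + (10/24)×0.4690 = 0.7439 bits

Information Gain = 0.9799 - 0.7439 = 0.2360 bits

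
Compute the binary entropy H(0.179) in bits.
0.6779 bits

The binary entropy function is:
H(p) = -p log(p) - (1-p) log(1-p)

H(0.179) = -0.179 × log_2(0.179) - 0.821 × log_2(0.821)
H(0.179) = 0.6779 bits

Note: Binary entropy is maximized at p=0.5 (H=1 bit) and minimized at p=0 or p=1 (H=0).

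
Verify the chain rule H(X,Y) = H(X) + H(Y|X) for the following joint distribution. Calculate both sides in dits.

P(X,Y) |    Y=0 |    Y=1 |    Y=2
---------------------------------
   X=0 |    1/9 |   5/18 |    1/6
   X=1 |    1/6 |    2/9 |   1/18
H(X,Y) = 0.7348, H(X) = 0.2983, H(Y|X) = 0.4365 (all in dits)

Chain rule: H(X,Y) = H(X) + H(Y|X)

Left side — joint entropy directly:
H(X,Y) = -Σ p(x,y) log p(x,y) = 0.7348 dits

Right side — compute H(Y|X) from the conditional distributions:
P(X) = (5/9, 4/9), so H(X) = 0.2983 dits
H(Y|X) = Σ_x P(X=x) · H(Y|X=x):
  P(Y|X=0) = (1/5, 1/2, 3/10), H(Y|X=0) = 0.4472, weight P(X=0) = 5/9
  P(Y|X=1) = (3/8, 1/2, 1/8), H(Y|X=1) = 0.4231, weight P(X=1) = 4/9
H(Y|X) = 0.4365 dits

H(X) + H(Y|X) = 0.2983 + 0.4365 = 0.7348 dits

Both sides equal 0.7348 dits. ✓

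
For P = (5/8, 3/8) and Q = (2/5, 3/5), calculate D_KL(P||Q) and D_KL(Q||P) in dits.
D_KL(P||Q) = 0.0446, D_KL(Q||P) = 0.0449

KL divergence is not symmetric: D_KL(P||Q) ≠ D_KL(Q||P) in general.

D_KL(P||Q) = 0.0446 dits
D_KL(Q||P) = 0.0449 dits

No, they are not equal!

This asymmetry is why KL divergence is not a true distance metric.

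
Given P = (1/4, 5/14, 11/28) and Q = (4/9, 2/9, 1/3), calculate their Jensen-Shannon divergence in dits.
0.0100 dits

Jensen-Shannon divergence is:
JSD(P||Q) = 0.5 × D_KL(P||M) + 0.5 × D_KL(Q||M)
where M = 0.5 × (P + Q) is the mixture distribution.

M = 0.5 × (1/4, 5/14, 11/28) + 0.5 × (4/9, 2/9, 1/3) = (0.347222, 0.289683, 0.363095)

D_KL(P||M) = 0.0102 dits
D_KL(Q||M) = 0.0097 dits

JSD(P||Q) = 0.5 × 0.0102 + 0.5 × 0.0097 = 0.0100 dits

Unlike KL divergence, JSD is symmetric and bounded: 0 ≤ JSD ≤ log(2).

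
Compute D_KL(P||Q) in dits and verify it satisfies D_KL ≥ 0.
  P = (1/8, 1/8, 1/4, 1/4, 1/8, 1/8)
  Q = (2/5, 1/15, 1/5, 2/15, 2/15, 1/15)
0.0941 dits

KL divergence satisfies the Gibbs inequality: D_KL(P||Q) ≥ 0 for all distributions P, Q.

D_KL(P||Q) = Σ p(x) log(p(x)/q(x))
Term by term:
  x=0: 1/8 × log_10[(1/8)/(2/5)] = -0.0631
  x=1: 1/8 × log_10[(1/8)/(1/15)] = 0.0341
  x=2: 1/4 × log_10[(1/4)/(1/5)] = 0.0242
  x=3: 1/4 × log_10[(1/4)/(2/15)] = 0.0683
  x=4: 1/8 × log_10[(1/8)/(2/15)] = -0.0035
  x=5: 1/8 × log_10[(1/8)/(1/15)] = 0.0341
D_KL(P||Q) = 0.0941 dits

D_KL(P||Q) = 0.0941 ≥ 0 ✓

This non-negativity is a fundamental property: relative entropy cannot be negative because it measures how different Q is from P.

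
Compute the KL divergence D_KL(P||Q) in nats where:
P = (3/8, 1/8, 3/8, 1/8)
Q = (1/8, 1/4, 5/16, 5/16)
0.2792 nats

KL divergence: D_KL(P||Q) = Σ p(x) log(p(x)/q(x))

Computing term by term:
  x=0: 3/8 × log_e[(3/8)/(1/8)] = 3/8 × 1.0986 = 0.4120
  x=1: 1/8 × log_e[(1/8)/(1/4)] = 1/8 × -0.6931 = -0.0866
  x=2: 3/8 × log_e[(3/8)/(5/16)] = 3/8 × 0.1823 = 0.0684
  x=3: 1/8 × log_e[(1/8)/(5/16)] = 1/8 × -0.9163 = -0.1145

D_KL(P||Q) = 0.2792 nats

Note: KL divergence is always non-negative and equals 0 iff P = Q.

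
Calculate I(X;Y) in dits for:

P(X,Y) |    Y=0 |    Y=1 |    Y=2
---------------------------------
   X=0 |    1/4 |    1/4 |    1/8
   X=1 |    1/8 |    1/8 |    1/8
0.0047 dits

Mutual information: I(X;Y) = H(X) + H(Y) - H(X,Y)

Marginals:
P(X) = (5/8, 3/8), H(X) = 0.2873 dits
P(Y) = (3/8, 3/8, 1/4), H(Y) = 0.4700 dits

Joint entropy: H(X,Y) = 0.7526 dits

I(X;Y) = 0.2873 + 0.4700 - 0.7526 = 0.0047 dits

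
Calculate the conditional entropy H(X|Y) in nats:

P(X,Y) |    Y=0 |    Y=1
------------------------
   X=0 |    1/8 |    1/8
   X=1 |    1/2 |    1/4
0.5514 nats

Using the chain rule: H(X|Y) = H(X,Y) - H(Y)

First, compute H(X,Y) = 1.2130 nats

Marginal P(Y) = (5/8, 3/8)
H(Y) = 0.6616 nats

H(X|Y) = H(X,Y) - H(Y) = 1.2130 - 0.6616 = 0.5514 nats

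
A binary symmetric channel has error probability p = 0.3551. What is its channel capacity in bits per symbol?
0.0615 bits

For a binary symmetric channel (BSC) with error probability p:
Capacity C = 1 - H(p) bits per symbol

where H(p) = -p log₂(p) - (1-p) log₂(1-p) is the binary entropy function.

H(0.3551) = 0.9385 bits
C = 1 - 0.9385 = 0.0615 bits per symbol

This means we can reliably transmit up to 0.0615 bits of information per channel use.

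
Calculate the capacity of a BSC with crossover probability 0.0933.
0.5526 bits

For a binary symmetric channel (BSC) with error probability p:
Capacity C = 1 - H(p) bits per symbol

where H(p) = -p log₂(p) - (1-p) log₂(1-p) is the binary entropy function.

H(0.0933) = 0.4474 bits
C = 1 - 0.4474 = 0.5526 bits per symbol

This means we can reliably transmit up to 0.5526 bits of information per channel use.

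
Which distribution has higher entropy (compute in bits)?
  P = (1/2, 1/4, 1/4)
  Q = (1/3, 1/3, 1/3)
Q

Computing entropies in bits:
H(P) = 1.5000
H(Q) = 1.5850

Distribution Q has higher entropy.

Intuition: The distribution closer to uniform (more spread out) has higher entropy.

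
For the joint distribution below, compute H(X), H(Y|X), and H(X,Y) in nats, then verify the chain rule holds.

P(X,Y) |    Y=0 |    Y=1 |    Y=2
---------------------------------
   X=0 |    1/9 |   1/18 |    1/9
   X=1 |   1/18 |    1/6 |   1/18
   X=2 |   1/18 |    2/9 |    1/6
H(X,Y) = 2.0621, H(X) = 1.0720, H(Y|X) = 0.9900 (all in nats)

Chain rule: H(X,Y) = H(X) + H(Y|X)

Left side — joint entropy directly:
H(X,Y) = -Σ p(x,y) log p(x,y) = 2.0621 nats

Right side — compute H(Y|X) from the conditional distributions:
P(X) = (5/18, 5/18, 4/9), so H(X) = 1.0720 nats
H(Y|X) = Σ_x P(X=x) · H(Y|X=x):
  P(Y|X=0) = (2/5, 1/5, 2/5), H(Y|X=0) = 1.0549, weight P(X=0) = 5/18
  P(Y|X=1) = (1/5, 3/5, 1/5), H(Y|X=1) = 0.9503, weight P(X=1) = 5/18
  P(Y|X=2) = (1/8, 1/2, 3/8), H(Y|X=2) = 0.9743, weight P(X=2) = 4/9
H(Y|X) = 0.9900 nats

H(X) + H(Y|X) = 1.0720 + 0.9900 = 2.0621 nats

Both sides equal 2.0621 nats. ✓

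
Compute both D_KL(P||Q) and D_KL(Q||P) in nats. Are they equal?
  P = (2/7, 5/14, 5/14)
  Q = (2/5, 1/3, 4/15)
D_KL(P||Q) = 0.0328, D_KL(Q||P) = 0.0337

KL divergence is not symmetric: D_KL(P||Q) ≠ D_KL(Q||P) in general.

D_KL(P||Q) = 0.0328 nats
D_KL(Q||P) = 0.0337 nats

No, they are not equal!

This asymmetry is why KL divergence is not a true distance metric.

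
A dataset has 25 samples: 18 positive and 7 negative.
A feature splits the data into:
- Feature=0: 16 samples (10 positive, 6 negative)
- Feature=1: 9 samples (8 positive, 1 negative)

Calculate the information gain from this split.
0.0634 bits

Information Gain = H(Y) - H(Y|Feature)

Before split:
P(positive) = 18/25 = 0.7200
H(Y) = 0.8555 bits

After split:
Feature=0: H = 0.9544 bits (weight = 16/25)
Feature=1: H = 0.5033 bits (weight = 9/25)
H(Y|Feature) = (16/25)×0.9544 + (9/25)×0.5033 = 0.7920 bits

Information Gain = 0.8555 - 0.7920 = 0.0634 bits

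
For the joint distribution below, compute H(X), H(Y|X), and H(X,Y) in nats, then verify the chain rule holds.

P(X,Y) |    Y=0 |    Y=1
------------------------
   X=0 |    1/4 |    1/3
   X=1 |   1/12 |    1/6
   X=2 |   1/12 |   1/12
H(X,Y) = 1.6326, H(X) = 0.9596, H(Y|X) = 0.6730 (all in nats)

Chain rule: H(X,Y) = H(X) + H(Y|X)

Left side — joint entropy directly:
H(X,Y) = -Σ p(x,y) log p(x,y) = 1.6326 nats

Right side — compute H(Y|X) from the conditional distributions:
P(X) = (7/12, 1/4, 1/6), so H(X) = 0.9596 nats
H(Y|X) = Σ_x P(X=x) · H(Y|X=x):
  P(Y|X=0) = (3/7, 4/7), H(Y|X=0) = 0.6829, weight P(X=0) = 7/12
  P(Y|X=1) = (1/3, 2/3), H(Y|X=1) = 0.6365, weight P(X=1) = 1/4
  P(Y|X=2) = (1/2, 1/2), H(Y|X=2) = 0.6931, weight P(X=2) = 1/6
H(Y|X) = 0.6730 nats

H(X) + H(Y|X) = 0.9596 + 0.6730 = 1.6326 nats

Both sides equal 1.6326 nats. ✓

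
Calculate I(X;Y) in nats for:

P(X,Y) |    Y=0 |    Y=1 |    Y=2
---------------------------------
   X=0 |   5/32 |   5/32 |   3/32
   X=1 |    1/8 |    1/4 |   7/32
0.0207 nats

Mutual information: I(X;Y) = H(X) + H(Y) - H(X,Y)

Marginals:
P(X) = (13/32, 19/32), H(X) = 0.6755 nats
P(Y) = (9/32, 13/32, 5/16), H(Y) = 1.0862 nats

Joint entropy: H(X,Y) = 1.7410 nats

I(X;Y) = 0.6755 + 1.0862 - 1.7410 = 0.0207 nats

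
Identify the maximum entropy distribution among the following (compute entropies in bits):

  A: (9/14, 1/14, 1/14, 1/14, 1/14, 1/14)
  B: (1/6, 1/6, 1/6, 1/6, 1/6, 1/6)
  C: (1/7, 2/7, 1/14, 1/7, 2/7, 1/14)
B

For a discrete distribution over n outcomes, entropy is maximized by the uniform distribution.

Computing entropies:
H(A) = 1.7695 bits
H(B) = 2.5850 bits
H(C) = 2.3788 bits

The uniform distribution (where all probabilities equal 1/6) achieves the maximum entropy of log_2(6) = 2.5850 bits.

Distribution B has the highest entropy.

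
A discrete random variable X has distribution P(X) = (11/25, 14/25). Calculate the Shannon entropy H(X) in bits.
0.9896 bits

Shannon entropy is H(X) = -Σ p(x) log p(x).

For P = (11/25, 14/25):
H = -11/25 × log_2(11/25) -14/25 × log_2(14/25)
H = 0.9896 bits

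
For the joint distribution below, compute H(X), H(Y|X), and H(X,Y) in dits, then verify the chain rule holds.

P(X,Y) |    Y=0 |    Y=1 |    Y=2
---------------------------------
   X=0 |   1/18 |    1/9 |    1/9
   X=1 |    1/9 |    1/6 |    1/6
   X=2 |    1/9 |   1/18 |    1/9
H(X,Y) = 0.9290, H(X) = 0.4656, H(Y|X) = 0.4634 (all in dits)

Chain rule: H(X,Y) = H(X) + H(Y|X)

Left side — joint entropy directly:
H(X,Y) = -Σ p(x,y) log p(x,y) = 0.9290 dits

Right side — compute H(Y|X) from the conditional distributions:
P(X) = (5/18, 4/9, 5/18), so H(X) = 0.4656 dits
H(Y|X) = Σ_x P(X=x) · H(Y|X=x):
  P(Y|X=0) = (1/5, 2/5, 2/5), H(Y|X=0) = 0.4581, weight P(X=0) = 5/18
  P(Y|X=1) = (1/4, 3/8, 3/8), H(Y|X=1) = 0.4700, weight P(X=1) = 4/9
  P(Y|X=2) = (2/5, 1/5, 2/5), H(Y|X=2) = 0.4581, weight P(X=2) = 5/18
H(Y|X) = 0.4634 dits

H(X) + H(Y|X) = 0.4656 + 0.4634 = 0.9290 dits

Both sides equal 0.9290 dits. ✓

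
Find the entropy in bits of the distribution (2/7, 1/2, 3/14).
1.4926 bits

Shannon entropy is H(X) = -Σ p(x) log p(x).

For P = (2/7, 1/2, 3/14):
H = -2/7 × log_2(2/7) -1/2 × log_2(1/2) -3/14 × log_2(3/14)
H = 1.4926 bits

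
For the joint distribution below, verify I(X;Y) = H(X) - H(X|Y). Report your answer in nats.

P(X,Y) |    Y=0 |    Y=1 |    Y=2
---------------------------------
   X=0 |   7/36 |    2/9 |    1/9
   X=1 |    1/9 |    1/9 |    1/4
I(X;Y) = 0.0563 nats

Mutual information has multiple equivalent forms:
- I(X;Y) = H(X) - H(X|Y)
- I(X;Y) = H(Y) - H(Y|X)
- I(X;Y) = H(X) + H(Y) - H(X,Y)

Computing all quantities:
H(X) = 0.6916, H(Y) = 1.0963, H(X,Y) = 1.7316
H(X|Y) = 0.6354, H(Y|X) = 1.0400

Verification:
H(X) - H(X|Y) = 0.6916 - 0.6354 = 0.0563
H(Y) - H(Y|X) = 1.0963 - 1.0400 = 0.0563
H(X) + H(Y) - H(X,Y) = 0.6916 + 1.0963 - 1.7316 = 0.0563

All forms give I(X;Y) = 0.0563 nats. ✓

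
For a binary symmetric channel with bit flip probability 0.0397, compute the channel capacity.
0.7591 bits

For a binary symmetric channel (BSC) with error probability p:
Capacity C = 1 - H(p) bits per symbol

where H(p) = -p log₂(p) - (1-p) log₂(1-p) is the binary entropy function.

H(0.0397) = 0.2409 bits
C = 1 - 0.2409 = 0.7591 bits per symbol

This means we can reliably transmit up to 0.7591 bits of information per channel use.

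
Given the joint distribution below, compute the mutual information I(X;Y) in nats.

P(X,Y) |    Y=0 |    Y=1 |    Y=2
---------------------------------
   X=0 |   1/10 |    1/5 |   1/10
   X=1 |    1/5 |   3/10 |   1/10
0.0069 nats

Mutual information: I(X;Y) = H(X) + H(Y) - H(X,Y)

Marginals:
P(X) = (2/5, 3/5), H(X) = 0.6730 nats
P(Y) = (3/10, 1/2, 1/5), H(Y) = 1.0297 nats

Joint entropy: H(X,Y) = 1.6957 nats

I(X;Y) = 0.6730 + 1.0297 - 1.6957 = 0.0069 nats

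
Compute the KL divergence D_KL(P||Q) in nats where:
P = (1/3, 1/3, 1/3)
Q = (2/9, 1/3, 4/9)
0.0393 nats

KL divergence: D_KL(P||Q) = Σ p(x) log(p(x)/q(x))

Computing term by term:
  x=0: 1/3 × log_e[(1/3)/(2/9)] = 1/3 × 0.4055 = 0.1352
  x=1: 1/3 × log_e[(1/3)/(1/3)] = 1/3 × 0.0000 = 0.0000
  x=2: 1/3 × log_e[(1/3)/(4/9)] = 1/3 × -0.2877 = -0.0959

D_KL(P||Q) = 0.0393 nats

Note: KL divergence is always non-negative and equals 0 iff P = Q.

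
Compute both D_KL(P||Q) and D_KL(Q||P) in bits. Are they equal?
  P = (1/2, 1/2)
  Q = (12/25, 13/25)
D_KL(P||Q) = 0.0012, D_KL(Q||P) = 0.0012

KL divergence is not symmetric: D_KL(P||Q) ≠ D_KL(Q||P) in general.

D_KL(P||Q) = 0.0012 bits
D_KL(Q||P) = 0.0012 bits

In this case they happen to be equal (to 4 decimal places).

This asymmetry is why KL divergence is not a true distance metric.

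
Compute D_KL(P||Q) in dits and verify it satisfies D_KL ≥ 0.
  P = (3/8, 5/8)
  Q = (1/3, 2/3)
0.0017 dits

KL divergence satisfies the Gibbs inequality: D_KL(P||Q) ≥ 0 for all distributions P, Q.

D_KL(P||Q) = Σ p(x) log(p(x)/q(x))
Term by term:
  x=0: 3/8 × log_10[(3/8)/(1/3)] = 0.0192
  x=1: 5/8 × log_10[(5/8)/(2/3)] = -0.0175
D_KL(P||Q) = 0.0017 dits

D_KL(P||Q) = 0.0017 ≥ 0 ✓

This non-negativity is a fundamental property: relative entropy cannot be negative because it measures how different Q is from P.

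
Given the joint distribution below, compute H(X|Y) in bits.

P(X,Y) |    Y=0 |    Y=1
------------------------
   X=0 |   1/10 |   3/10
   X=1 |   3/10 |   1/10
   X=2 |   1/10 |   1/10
1.3710 bits

Using the chain rule: H(X|Y) = H(X,Y) - H(Y)

First, compute H(X,Y) = 2.3710 bits

Marginal P(Y) = (1/2, 1/2)
H(Y) = 1.0000 bits

H(X|Y) = H(X,Y) - H(Y) = 2.3710 - 1.0000 = 1.3710 bits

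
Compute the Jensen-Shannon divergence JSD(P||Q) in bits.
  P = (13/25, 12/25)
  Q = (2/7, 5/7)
0.0416 bits

Jensen-Shannon divergence is:
JSD(P||Q) = 0.5 × D_KL(P||M) + 0.5 × D_KL(Q||M)
where M = 0.5 × (P + Q) is the mixture distribution.

M = 0.5 × (13/25, 12/25) + 0.5 × (2/7, 5/7) = (0.402857, 0.597143)

D_KL(P||M) = 0.0403 bits
D_KL(Q||M) = 0.0430 bits

JSD(P||Q) = 0.5 × 0.0403 + 0.5 × 0.0430 = 0.0416 bits

Unlike KL divergence, JSD is symmetric and bounded: 0 ≤ JSD ≤ log(2).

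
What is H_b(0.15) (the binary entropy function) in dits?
0.1836 dits

The binary entropy function is:
H(p) = -p log(p) - (1-p) log(1-p)

H(0.15) = -0.15 × log_10(0.15) - 0.85 × log_10(0.85)
H(0.15) = 0.1836 dits

Note: Binary entropy is maximized at p=0.5 (H=1 bit) and minimized at p=0 or p=1 (H=0).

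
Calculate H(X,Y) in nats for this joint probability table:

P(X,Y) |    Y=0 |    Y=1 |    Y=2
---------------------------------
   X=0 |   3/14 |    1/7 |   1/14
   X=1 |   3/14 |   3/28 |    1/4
1.7126 nats

Joint entropy is H(X,Y) = -Σ_{x,y} p(x,y) log p(x,y).

Summing over all non-zero entries:
H(X,Y) = -[3/14·log_e(3/14) + 1/7·log_e(1/7) + 1/14·log_e(1/14) + 3/14·log_e(3/14) + 3/28·log_e(3/28) + 1/4·log_e(1/4)]
H(X,Y) = 1.7126 nats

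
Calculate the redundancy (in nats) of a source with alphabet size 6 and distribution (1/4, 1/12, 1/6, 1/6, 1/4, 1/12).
0.0872 nats

Redundancy measures how far a source is from maximum entropy:
R = H_max - H(X)

Maximum entropy for 6 symbols: H_max = log_e(6) = 1.7918 nats
Actual entropy: H(X) = 1.7046 nats
Redundancy: R = 1.7918 - 1.7046 = 0.0872 nats

This redundancy represents potential for compression: the source could be compressed by 0.0872 nats per symbol.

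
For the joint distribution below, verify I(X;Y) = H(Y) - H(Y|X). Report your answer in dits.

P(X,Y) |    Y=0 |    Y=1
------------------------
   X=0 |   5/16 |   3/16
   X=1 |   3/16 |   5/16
I(X;Y) = 0.0137 dits

Mutual information has multiple equivalent forms:
- I(X;Y) = H(X) - H(X|Y)
- I(X;Y) = H(Y) - H(Y|X)
- I(X;Y) = H(X) + H(Y) - H(X,Y)

Computing all quantities:
H(X) = 0.3010, H(Y) = 0.3010, H(X,Y) = 0.5883
H(X|Y) = 0.2873, H(Y|X) = 0.2873

Verification:
H(X) - H(X|Y) = 0.3010 - 0.2873 = 0.0137
H(Y) - H(Y|X) = 0.3010 - 0.2873 = 0.0137
H(X) + H(Y) - H(X,Y) = 0.3010 + 0.3010 - 0.5883 = 0.0137

All forms give I(X;Y) = 0.0137 dits. ✓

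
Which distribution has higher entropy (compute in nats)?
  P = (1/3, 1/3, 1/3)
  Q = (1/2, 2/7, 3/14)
P

Computing entropies in nats:
H(P) = 1.0986
H(Q) = 1.0346

Distribution P has higher entropy.

Intuition: The distribution closer to uniform (more spread out) has higher entropy.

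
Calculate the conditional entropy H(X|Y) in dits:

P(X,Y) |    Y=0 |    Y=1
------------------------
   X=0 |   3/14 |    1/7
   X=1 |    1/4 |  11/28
0.2741 dits

Using the chain rule: H(X|Y) = H(X,Y) - H(Y)

First, compute H(X,Y) = 0.5740 dits

Marginal P(Y) = (13/28, 15/28)
H(Y) = 0.2999 dits

H(X|Y) = H(X,Y) - H(Y) = 0.5740 - 0.2999 = 0.2741 dits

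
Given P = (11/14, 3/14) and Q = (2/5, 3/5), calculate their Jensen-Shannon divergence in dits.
0.0345 dits

Jensen-Shannon divergence is:
JSD(P||Q) = 0.5 × D_KL(P||M) + 0.5 × D_KL(Q||M)
where M = 0.5 × (P + Q) is the mixture distribution.

M = 0.5 × (11/14, 3/14) + 0.5 × (2/5, 3/5) = (0.592857, 0.407143)

D_KL(P||M) = 0.0364 dits
D_KL(Q||M) = 0.0327 dits

JSD(P||Q) = 0.5 × 0.0364 + 0.5 × 0.0327 = 0.0345 dits

Unlike KL divergence, JSD is symmetric and bounded: 0 ≤ JSD ≤ log(2).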